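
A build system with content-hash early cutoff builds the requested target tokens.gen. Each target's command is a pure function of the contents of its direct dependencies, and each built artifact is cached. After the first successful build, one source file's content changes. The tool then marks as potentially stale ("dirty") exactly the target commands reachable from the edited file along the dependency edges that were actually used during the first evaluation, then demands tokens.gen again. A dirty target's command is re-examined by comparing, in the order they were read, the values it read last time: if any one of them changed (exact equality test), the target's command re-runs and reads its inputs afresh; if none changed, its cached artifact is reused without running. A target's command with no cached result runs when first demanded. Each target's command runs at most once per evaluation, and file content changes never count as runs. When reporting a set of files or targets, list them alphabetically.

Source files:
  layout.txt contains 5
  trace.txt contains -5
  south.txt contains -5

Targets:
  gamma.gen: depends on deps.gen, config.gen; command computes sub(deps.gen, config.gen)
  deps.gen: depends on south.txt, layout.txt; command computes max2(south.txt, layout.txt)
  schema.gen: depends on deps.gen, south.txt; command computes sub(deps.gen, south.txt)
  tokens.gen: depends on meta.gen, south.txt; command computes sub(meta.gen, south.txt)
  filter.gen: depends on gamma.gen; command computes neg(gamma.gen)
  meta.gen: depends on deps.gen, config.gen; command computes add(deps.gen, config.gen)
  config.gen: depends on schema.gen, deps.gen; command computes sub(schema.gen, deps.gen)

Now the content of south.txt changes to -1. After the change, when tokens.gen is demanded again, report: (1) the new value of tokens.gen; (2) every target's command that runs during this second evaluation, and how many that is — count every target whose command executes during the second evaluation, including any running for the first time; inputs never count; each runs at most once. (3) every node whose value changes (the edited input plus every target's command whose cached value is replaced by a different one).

First evaluation (everything demanded from the output):
  deps.gen = max2(-5, 5) = 5
  schema.gen = sub(5, -5) = 10
  config.gen = sub(10, 5) = 5
  meta.gen = add(5, 5) = 10
  tokens.gen = sub(10, -5) = 15

Propagation after the edit:
  deps.gen: runs — south.txt -5->-1; result 5 (same value as before).
  schema.gen: runs — south.txt -5->-1; result 6.
  config.gen: runs — schema.gen 10->6; result 1.
  meta.gen: runs — config.gen 5->1; result 6.
  tokens.gen: runs — meta.gen 10->6; south.txt -5->-1; result 7.

New value of tokens.gen: 7.
Target commands that run: config.gen, deps.gen, meta.gen, schema.gen, tokens.gen — 5 in total.
Values that change: config.gen, meta.gen, schema.gen, south.txt, tokens.gen.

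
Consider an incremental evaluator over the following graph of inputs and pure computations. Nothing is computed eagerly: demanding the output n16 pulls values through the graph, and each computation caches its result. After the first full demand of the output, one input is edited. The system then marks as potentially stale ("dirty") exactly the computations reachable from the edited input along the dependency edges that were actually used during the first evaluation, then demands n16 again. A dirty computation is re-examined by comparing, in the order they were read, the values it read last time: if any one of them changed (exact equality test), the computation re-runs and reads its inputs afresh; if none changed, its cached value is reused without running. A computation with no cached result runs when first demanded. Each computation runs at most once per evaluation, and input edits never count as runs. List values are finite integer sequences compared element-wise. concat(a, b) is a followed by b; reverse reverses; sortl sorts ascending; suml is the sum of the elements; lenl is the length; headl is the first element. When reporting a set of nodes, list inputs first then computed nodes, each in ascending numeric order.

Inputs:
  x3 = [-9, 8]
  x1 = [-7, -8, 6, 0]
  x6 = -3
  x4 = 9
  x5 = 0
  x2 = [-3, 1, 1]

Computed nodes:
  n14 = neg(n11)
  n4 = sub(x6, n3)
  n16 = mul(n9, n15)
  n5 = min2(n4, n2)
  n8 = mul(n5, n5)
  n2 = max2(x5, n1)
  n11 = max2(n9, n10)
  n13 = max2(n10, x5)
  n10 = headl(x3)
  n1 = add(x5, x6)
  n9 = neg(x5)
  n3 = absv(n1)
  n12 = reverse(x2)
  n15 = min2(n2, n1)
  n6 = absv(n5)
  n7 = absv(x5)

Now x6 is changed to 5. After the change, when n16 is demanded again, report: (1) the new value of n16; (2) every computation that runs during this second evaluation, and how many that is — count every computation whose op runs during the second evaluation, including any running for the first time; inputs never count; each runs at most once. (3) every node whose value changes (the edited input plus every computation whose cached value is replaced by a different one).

n16 now evaluates to 0.
Run set: n1, n2, n15, n16 (4 run).
Changed values: x6, n1, n2, n15.

Initial pass — values computed on the first demand:
  n1 = add(0, -3) = -3
  n2 = max2(0, -3) = 0
  n9 = neg(0) = 0
  n15 = min2(0, -3) = -3
  n16 = mul(0, -3) = 0

Second demand — change propagation:
  n1: re-runs because x6 -3->5; new result 5.
  n2: re-runs because n1 -3->5; new result 5.
  n15: re-runs because n2 0->5; n1 -3->5; new result 5.
  n16: re-runs because n15 -3->5; new result 0 (unchanged).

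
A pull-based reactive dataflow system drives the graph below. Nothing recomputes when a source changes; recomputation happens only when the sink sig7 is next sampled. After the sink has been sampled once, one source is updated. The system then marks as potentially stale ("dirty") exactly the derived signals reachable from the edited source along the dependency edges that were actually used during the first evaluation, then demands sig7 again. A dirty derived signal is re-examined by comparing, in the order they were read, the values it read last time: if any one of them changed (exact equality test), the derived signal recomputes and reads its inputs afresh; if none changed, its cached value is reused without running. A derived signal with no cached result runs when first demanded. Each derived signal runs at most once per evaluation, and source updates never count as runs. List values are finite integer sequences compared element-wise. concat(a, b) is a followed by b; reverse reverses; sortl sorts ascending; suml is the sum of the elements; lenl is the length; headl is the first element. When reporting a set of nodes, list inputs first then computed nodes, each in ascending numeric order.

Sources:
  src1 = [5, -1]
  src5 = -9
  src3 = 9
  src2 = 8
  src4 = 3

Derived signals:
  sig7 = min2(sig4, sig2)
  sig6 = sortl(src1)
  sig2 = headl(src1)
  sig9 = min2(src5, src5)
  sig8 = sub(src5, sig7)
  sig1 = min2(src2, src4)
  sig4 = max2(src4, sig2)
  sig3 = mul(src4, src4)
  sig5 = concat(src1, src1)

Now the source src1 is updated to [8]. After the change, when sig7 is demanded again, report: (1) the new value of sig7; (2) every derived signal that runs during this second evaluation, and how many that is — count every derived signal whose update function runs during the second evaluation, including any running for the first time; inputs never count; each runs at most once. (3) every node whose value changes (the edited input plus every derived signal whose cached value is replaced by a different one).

First evaluation (everything demanded from the output):
  sig2 = headl([5, -1]) = 5
  sig4 = max2(3, 5) = 5
  sig7 = min2(5, 5) = 5

Propagation after the edit:
  sig2: runs — src1 [5, -1]->[8]; result 8.
  sig4: runs — sig2 5->8; result 8.
  sig7: runs — sig4 5->8; sig2 5->8; result 8.

New value of sig7: 8.
Derived signals that run: sig2, sig4, sig7 — 3 in total.
Values that change: src1, sig2, sig4, sig7.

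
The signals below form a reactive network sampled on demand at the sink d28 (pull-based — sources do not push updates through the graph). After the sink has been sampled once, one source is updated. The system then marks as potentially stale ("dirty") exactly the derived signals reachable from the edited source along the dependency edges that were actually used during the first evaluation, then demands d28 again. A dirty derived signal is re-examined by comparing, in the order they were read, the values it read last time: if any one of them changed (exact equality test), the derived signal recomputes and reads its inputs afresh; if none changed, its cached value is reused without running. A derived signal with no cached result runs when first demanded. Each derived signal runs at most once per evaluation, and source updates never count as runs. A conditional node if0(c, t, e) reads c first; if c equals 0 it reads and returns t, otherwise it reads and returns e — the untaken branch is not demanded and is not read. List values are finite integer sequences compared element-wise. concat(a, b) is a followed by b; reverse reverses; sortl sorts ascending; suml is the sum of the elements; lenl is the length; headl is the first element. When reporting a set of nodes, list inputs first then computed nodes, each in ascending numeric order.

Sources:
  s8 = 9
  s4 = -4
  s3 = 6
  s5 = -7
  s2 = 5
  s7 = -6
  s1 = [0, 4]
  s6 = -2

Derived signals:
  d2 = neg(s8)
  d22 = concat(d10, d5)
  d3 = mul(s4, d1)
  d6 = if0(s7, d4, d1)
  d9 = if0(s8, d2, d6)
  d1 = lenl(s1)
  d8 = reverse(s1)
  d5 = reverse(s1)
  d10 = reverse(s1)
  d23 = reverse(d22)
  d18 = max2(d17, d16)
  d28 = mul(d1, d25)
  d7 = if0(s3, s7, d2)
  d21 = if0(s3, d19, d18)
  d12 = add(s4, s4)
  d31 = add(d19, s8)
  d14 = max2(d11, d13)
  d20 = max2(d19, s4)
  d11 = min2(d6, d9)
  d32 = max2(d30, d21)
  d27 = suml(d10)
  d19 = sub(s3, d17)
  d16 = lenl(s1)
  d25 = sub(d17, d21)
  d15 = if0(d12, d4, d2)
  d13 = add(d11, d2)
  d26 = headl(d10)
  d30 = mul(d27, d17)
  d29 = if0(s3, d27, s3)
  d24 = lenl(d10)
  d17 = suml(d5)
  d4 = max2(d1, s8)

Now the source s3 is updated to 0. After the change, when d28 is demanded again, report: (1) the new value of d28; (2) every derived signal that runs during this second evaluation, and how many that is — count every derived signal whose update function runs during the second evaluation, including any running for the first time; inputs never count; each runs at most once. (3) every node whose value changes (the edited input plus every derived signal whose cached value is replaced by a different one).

Initial pass — values computed on the first demand:
  d1 = lenl([0, 4]) = 2
  d5 = reverse([0, 4]) = [4, 0]
  d16 = lenl([0, 4]) = 2
  d17 = suml([4, 0]) = 4
  d18 = max2(4, 2) = 4
  d21 = if0(s3=6 -> else branch d18) = 4
  d25 = sub(4, 4) = 0
  d28 = mul(2, 0) = 0

Second demand — change propagation:
  d19: newly demanded (no cache) — executes and yields -4.
  d21: re-runs because s3 6->0; new result -4.
  d25: re-runs because d21 4->-4; new result 8.
  d28: re-runs because d25 0->8; new result 16.

The important point: the flipped condition pulls in fresh nodes; d19 runs for the first time.

d28 now evaluates to 16.
Run set: d19, d21, d25, d28 (4 run).
Changed values: s3, d21, d25, d28.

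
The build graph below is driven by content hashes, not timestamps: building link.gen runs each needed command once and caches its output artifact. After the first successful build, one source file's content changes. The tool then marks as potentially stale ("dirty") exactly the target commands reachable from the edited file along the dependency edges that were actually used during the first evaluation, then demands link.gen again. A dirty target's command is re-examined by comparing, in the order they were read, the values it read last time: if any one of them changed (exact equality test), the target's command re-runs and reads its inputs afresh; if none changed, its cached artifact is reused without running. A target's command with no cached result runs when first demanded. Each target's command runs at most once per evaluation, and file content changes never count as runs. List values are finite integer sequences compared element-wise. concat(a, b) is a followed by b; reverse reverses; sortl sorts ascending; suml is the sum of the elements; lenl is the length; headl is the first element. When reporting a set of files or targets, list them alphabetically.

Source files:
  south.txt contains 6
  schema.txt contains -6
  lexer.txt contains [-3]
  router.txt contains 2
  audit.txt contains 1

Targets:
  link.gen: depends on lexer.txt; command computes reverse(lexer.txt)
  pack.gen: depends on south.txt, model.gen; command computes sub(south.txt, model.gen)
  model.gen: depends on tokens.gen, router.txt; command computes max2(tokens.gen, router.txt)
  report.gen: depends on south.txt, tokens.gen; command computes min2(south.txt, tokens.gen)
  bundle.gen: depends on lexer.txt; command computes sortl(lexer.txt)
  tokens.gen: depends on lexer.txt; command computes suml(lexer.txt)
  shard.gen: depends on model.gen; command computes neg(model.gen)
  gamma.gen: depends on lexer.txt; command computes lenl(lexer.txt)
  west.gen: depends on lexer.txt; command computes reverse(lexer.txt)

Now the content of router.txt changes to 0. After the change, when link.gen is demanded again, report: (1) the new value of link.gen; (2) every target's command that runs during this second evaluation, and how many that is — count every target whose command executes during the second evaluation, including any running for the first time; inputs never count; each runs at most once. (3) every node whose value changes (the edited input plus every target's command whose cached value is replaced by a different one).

link.gen now evaluates to [-3].
Run set: none (0 run).
Changed values: router.txt.
The important point: nothing the output needs ever reads router.txt, so the edit is invisible to it.

Initial pass — values computed on the first demand:
  link.gen = reverse([-3]) = [-3]

Second demand — change propagation:
  no demanded computation ever read router.txt, so the edit dirties nothing and nothing runs.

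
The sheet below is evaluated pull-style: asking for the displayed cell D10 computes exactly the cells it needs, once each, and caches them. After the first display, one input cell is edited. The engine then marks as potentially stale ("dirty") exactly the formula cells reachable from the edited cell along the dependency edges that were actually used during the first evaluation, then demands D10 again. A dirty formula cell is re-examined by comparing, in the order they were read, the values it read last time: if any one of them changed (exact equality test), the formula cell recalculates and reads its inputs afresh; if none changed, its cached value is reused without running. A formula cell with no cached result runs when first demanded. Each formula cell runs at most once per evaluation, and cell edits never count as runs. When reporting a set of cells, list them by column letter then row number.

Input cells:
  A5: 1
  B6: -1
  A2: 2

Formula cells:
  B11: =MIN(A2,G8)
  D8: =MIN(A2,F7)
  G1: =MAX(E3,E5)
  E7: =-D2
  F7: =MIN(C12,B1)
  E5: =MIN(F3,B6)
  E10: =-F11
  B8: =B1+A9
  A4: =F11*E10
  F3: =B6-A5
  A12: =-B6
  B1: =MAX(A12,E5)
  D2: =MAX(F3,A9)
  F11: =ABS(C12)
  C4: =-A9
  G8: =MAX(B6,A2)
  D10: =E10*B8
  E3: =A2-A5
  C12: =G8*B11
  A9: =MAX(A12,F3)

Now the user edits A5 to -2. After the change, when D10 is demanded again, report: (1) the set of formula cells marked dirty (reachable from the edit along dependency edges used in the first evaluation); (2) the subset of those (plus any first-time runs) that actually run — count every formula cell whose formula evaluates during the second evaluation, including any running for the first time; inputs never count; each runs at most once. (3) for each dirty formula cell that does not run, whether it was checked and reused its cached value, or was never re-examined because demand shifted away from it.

The edit dirties: A9, B1, B8, D10, E5, F3.
4 formula cells run: A9, B1, E5, F3.
Cache hits after checking: B8, D10.
Note where the cutoff bites: B8 is checked, finds nothing changed, and keeps its cache.

First demand of the output computes:
  A12 = -(-1) = 1
  F3 = -1 - 1 = -2
  A9 = MAX(1, -2) = 1
  E5 = MIN(-2, -1) = -2
  B1 = MAX(1, -2) = 1
  B8 = 1 + 1 = 2
  G8 = MAX(-1, 2) = 2
  B11 = MIN(2, 2) = 2
  C12 = 2 * 2 = 4
  F11 = ABS(4) = 4
  E10 = -(4) = -4
  D10 = -4 * 2 = -8

After the edit, cleaning proceeds:
  F3: a read changed (A5 1->-2) — executes, giving 1.
  A9: a read changed (F3 -2->1) — executes, giving 1 — identical to its old value.
  E5: a read changed (F3 -2->1) — executes, giving -1.
  B1: a read changed (E5 -2->-1) — executes, giving 1 — identical to its old value.
  B8: dirty, but its reads are unchanged (B1 unchanged, A9 unchanged); cached 2 stands.
  D10: dirty, but its reads are unchanged (E10 unchanged, B8 unchanged); cached -8 stands.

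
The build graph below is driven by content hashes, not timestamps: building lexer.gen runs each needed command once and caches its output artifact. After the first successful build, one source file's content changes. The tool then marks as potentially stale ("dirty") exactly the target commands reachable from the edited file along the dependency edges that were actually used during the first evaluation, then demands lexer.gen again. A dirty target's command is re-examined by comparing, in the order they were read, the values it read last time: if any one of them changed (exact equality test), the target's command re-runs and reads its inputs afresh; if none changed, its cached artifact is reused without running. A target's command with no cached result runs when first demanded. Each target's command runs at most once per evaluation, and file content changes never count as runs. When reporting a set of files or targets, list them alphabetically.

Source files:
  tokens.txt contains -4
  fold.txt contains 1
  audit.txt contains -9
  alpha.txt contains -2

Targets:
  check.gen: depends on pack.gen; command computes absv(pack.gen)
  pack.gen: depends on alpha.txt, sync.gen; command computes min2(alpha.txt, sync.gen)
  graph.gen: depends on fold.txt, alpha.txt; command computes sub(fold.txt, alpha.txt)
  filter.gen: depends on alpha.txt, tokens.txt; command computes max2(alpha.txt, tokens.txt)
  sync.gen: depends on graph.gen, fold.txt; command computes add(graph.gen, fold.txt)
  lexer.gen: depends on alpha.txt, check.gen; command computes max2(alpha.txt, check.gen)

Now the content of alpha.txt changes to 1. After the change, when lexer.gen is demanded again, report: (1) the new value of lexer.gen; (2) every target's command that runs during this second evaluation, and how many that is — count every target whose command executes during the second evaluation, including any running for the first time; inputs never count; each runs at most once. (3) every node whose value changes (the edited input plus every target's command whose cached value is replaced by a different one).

lexer.gen now evaluates to 1.
Run set: check.gen, graph.gen, lexer.gen, pack.gen, sync.gen (5 run).
Changed values: alpha.txt, check.gen, graph.gen, lexer.gen, pack.gen, sync.gen.

Initial pass — values computed on the first demand:
  graph.gen = sub(1, -2) = 3
  sync.gen = add(3, 1) = 4
  pack.gen = min2(-2, 4) = -2
  check.gen = absv(-2) = 2
  lexer.gen = max2(-2, 2) = 2

Second demand — change propagation:
  graph.gen: re-runs because alpha.txt -2->1; new result 0.
  sync.gen: re-runs because graph.gen 3->0; new result 1.
  pack.gen: re-runs because alpha.txt -2->1; sync.gen 4->1; new result 1.
  check.gen: re-runs because pack.gen -2->1; new result 1.
  lexer.gen: re-runs because alpha.txt -2->1; check.gen 2->1; new result 1.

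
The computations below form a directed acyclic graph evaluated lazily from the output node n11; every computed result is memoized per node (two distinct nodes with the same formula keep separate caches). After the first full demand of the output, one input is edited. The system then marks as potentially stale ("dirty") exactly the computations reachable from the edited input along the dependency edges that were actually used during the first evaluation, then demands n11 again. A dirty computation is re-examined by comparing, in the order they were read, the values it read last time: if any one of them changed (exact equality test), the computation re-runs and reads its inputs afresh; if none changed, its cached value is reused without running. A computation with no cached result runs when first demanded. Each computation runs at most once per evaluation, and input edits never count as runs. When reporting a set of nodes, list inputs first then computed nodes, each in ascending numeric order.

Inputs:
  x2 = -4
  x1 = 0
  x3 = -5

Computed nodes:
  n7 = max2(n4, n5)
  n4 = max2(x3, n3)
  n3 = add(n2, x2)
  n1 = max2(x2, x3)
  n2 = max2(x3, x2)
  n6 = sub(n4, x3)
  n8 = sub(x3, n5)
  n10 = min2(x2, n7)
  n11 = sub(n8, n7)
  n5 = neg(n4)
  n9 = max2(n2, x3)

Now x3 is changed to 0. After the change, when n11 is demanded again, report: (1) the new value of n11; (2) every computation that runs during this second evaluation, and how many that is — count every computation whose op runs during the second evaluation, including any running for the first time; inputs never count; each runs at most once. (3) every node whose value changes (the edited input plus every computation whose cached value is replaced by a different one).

First demand of the output computes:
  n2 = max2(-5, -4) = -4
  n3 = add(-4, -4) = -8
  n4 = max2(-5, -8) = -5
  n5 = neg(-5) = 5
  n7 = max2(-5, 5) = 5
  n8 = sub(-5, 5) = -10
  n11 = sub(-10, 5) = -15

After the edit, cleaning proceeds:
  n2: a read changed (x3 -5->0) — executes, giving 0.
  n3: a read changed (n2 -4->0) — executes, giving -4.
  n4: a read changed (x3 -5->0; n3 -8->-4) — executes, giving 0.
  n5: a read changed (n4 -5->0) — executes, giving 0.
  n7: a read changed (n4 -5->0; n5 5->0) — executes, giving 0.
  n8: a read changed (x3 -5->0; n5 5->0) — executes, giving 0.
  n11: a read changed (n8 -10->0; n7 5->0) — executes, giving 0.

Demanding n11 again yields 0.
7 computations run: n2, n3, n4, n5, n7, n8, n11.
The nodes whose values change: x3, n2, n3, n4, n5, n7, n8, n11.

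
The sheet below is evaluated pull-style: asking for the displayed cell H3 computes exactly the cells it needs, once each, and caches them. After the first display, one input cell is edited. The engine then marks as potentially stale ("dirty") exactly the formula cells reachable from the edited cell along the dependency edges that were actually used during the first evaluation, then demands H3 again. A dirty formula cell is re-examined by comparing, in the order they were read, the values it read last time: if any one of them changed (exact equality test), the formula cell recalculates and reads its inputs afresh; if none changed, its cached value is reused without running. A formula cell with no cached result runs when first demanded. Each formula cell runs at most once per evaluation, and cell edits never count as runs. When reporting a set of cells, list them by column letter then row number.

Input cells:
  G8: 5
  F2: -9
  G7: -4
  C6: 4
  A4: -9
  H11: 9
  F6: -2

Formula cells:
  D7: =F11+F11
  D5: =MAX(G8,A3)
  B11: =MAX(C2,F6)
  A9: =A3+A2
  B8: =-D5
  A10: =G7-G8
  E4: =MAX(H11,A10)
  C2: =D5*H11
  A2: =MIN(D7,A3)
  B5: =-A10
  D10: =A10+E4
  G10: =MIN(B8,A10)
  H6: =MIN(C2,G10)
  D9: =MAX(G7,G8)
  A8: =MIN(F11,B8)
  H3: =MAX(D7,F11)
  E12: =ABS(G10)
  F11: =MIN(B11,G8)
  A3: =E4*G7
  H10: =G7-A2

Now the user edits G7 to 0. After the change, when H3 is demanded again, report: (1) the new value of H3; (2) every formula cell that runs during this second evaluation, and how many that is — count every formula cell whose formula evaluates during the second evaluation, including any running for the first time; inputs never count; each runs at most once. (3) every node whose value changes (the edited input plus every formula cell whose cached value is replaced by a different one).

Demanding H3 again yields 10.
4 formula cells run: A3, A10, D5, E4.
The nodes whose values change: A3, A10, G7.
Note where the cutoff bites: C2 is checked, finds nothing changed, and keeps its cache.

First demand of the output computes:
  A10 = -4 - 5 = -9
  E4 = MAX(9, -9) = 9
  A3 = 9 * -4 = -36
  D5 = MAX(5, -36) = 5
  C2 = 5 * 9 = 45
  B11 = MAX(45, -2) = 45
  F11 = MIN(45, 5) = 5
  D7 = 5 + 5 = 10
  H3 = MAX(10, 5) = 10

After the edit, cleaning proceeds:
  A10: a read changed (G7 -4->0) — executes, giving -5.
  E4: a read changed (A10 -9->-5) — executes, giving 9 — identical to its old value.
  A3: a read changed (G7 -4->0) — executes, giving 0.
  D5: a read changed (A3 -36->0) — executes, giving 5 — identical to its old value.
  C2: dirty, but its reads are unchanged (D5 unchanged, H11 unchanged); cached 45 stands.
  B11: dirty, but its reads are unchanged (C2 unchanged, F6 unchanged); cached 45 stands.
  F11: dirty, but its reads are unchanged (B11 unchanged, G8 unchanged); cached 5 stands.
  D7: dirty, but its reads are unchanged (F11 unchanged, F11 unchanged); cached 10 stands.
  H3: dirty, but its reads are unchanged (D7 unchanged, F11 unchanged); cached 10 stands.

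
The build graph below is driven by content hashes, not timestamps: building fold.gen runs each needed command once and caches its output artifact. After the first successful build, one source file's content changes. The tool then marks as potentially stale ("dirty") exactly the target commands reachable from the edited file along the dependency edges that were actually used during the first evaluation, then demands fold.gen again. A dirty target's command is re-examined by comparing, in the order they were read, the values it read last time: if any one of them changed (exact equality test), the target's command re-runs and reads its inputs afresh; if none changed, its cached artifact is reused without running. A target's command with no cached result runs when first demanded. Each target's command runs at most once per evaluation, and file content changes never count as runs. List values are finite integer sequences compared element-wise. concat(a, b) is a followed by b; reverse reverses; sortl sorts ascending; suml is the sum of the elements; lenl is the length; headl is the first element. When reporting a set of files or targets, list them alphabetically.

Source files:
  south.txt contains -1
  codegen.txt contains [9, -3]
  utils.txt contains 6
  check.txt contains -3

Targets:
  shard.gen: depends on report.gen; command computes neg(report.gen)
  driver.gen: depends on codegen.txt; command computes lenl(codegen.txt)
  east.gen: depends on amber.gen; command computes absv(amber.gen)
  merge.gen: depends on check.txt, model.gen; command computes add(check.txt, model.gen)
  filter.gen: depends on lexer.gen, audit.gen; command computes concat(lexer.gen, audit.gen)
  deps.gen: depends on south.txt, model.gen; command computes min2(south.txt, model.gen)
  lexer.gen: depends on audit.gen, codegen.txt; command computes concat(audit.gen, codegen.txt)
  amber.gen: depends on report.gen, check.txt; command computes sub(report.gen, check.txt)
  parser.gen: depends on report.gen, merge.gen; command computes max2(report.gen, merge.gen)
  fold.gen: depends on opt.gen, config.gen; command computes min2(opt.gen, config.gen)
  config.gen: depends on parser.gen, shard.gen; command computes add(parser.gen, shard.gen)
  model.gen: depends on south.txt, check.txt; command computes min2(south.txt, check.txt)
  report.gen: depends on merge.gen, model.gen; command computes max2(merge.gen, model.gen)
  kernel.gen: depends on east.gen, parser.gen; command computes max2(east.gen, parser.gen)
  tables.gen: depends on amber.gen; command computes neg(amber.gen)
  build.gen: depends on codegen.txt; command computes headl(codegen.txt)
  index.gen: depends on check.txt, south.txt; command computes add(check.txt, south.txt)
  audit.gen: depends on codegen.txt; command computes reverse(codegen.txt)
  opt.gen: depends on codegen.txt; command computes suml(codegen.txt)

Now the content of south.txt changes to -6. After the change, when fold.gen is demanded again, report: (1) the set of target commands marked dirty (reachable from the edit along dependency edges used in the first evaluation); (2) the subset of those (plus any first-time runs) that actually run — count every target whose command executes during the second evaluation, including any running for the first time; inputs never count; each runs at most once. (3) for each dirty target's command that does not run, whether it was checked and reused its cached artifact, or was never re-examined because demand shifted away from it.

Dirty set: config.gen, fold.gen, merge.gen, model.gen, parser.gen, report.gen, shard.gen.
Run set: config.gen, merge.gen, model.gen, parser.gen, report.gen, shard.gen (6 run).
Re-examined without running (cache reused): fold.gen.
The important point: config.gen recomputes to an identical value, and the output ends up unchanged.

Initial pass — values computed on the first demand:
  model.gen = min2(-1, -3) = -3
  merge.gen = add(-3, -3) = -6
  opt.gen = suml([9, -3]) = 6
  report.gen = max2(-6, -3) = -3
  parser.gen = max2(-3, -6) = -3
  shard.gen = neg(-3) = 3
  config.gen = add(-3, 3) = 0
  fold.gen = min2(6, 0) = 0

Second demand — change propagation:
  model.gen: re-runs because south.txt -1->-6; new result -6.
  merge.gen: re-runs because model.gen -3->-6; new result -9.
  report.gen: re-runs because merge.gen -6->-9; model.gen -3->-6; new result -6.
  parser.gen: re-runs because report.gen -3->-6; merge.gen -6->-9; new result -6.
  shard.gen: re-runs because report.gen -3->-6; new result 6.
  config.gen: re-runs because parser.gen -3->-6; shard.gen 3->6; new result 0 (unchanged).
  fold.gen: re-examined; everything it read last time is the same (opt.gen unchanged, config.gen unchanged) — cache 0 kept, no run.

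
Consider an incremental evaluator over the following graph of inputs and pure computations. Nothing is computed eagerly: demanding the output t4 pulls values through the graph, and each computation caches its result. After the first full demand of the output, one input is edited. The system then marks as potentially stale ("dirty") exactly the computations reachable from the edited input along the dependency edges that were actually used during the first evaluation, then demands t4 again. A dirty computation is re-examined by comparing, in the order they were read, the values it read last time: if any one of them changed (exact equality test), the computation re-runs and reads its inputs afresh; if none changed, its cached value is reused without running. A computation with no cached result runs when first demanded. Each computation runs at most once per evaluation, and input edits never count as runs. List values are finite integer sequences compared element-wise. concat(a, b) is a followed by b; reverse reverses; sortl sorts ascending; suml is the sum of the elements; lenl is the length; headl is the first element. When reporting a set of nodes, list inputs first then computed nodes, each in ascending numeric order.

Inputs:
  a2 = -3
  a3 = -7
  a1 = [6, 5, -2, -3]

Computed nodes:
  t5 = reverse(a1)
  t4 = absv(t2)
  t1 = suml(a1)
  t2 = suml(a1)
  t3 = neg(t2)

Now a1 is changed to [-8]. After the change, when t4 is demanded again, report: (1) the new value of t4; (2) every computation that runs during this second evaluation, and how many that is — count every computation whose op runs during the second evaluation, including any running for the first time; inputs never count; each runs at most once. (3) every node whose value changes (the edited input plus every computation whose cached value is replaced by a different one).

t4 now evaluates to 8.
Run set: t2, t4 (2 run).
Changed values: a1, t2, t4.

Initial pass — values computed on the first demand:
  t2 = suml([6, 5, -2, -3]) = 6
  t4 = absv(6) = 6

Second demand — change propagation:
  t2: re-runs because a1 [6, 5, -2, -3]->[-8]; new result -8.
  t4: re-runs because t2 6->-8; new result 8.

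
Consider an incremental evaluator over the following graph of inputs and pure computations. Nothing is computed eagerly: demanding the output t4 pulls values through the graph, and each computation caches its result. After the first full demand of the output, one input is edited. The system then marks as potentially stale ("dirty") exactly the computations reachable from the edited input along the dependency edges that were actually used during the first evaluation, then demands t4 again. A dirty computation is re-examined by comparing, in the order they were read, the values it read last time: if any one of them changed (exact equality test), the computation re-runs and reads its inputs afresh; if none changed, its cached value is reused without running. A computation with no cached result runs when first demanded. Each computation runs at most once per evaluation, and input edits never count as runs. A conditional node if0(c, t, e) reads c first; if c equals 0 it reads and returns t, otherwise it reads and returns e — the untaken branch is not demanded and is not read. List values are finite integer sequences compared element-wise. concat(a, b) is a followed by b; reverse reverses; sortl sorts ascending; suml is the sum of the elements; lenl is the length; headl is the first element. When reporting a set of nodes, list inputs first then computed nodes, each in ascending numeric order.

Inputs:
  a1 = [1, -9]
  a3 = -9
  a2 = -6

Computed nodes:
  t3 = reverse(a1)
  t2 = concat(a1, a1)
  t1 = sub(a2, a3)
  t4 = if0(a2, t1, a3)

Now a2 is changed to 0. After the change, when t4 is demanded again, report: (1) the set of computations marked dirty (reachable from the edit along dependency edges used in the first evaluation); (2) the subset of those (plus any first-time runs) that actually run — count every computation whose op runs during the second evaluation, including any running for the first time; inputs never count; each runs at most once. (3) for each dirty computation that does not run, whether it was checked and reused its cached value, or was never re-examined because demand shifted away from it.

Initial pass — values computed on the first demand:
  t4 = if0(a2=-6 -> else branch a3) = -9

Second demand — change propagation:
  t1: newly demanded (no cache) — executes and yields 9.
  t4: re-runs because a2 -6->0; new result 9.

The important point: the flipped condition pulls in fresh nodes; t1 runs for the first time.

Dirty set: t4.
Run set: t1, t4 (2 run).
All dirty computations ended up running.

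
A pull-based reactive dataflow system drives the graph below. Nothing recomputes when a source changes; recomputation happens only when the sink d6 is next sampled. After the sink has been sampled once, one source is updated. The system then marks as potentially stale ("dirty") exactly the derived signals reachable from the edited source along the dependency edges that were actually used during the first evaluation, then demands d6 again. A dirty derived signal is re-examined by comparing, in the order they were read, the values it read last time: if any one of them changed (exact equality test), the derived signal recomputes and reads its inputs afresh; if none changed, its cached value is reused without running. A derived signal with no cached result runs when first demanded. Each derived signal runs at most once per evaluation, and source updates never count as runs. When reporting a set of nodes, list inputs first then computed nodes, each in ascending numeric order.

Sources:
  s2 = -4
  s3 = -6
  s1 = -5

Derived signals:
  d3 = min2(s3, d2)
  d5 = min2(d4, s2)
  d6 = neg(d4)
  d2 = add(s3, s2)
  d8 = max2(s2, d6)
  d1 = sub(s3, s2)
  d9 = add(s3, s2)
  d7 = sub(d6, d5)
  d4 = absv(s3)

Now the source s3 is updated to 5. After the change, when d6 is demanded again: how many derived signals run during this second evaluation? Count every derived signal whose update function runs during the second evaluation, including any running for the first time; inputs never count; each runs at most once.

Derived signals that run: d4, d6 — 2 in total.

First evaluation (everything demanded from the output):
  d4 = absv(-6) = 6
  d6 = neg(6) = -6

Propagation after the edit:
  d4: runs — s3 -6->5; result 5.
  d6: runs — d4 6->5; result -5.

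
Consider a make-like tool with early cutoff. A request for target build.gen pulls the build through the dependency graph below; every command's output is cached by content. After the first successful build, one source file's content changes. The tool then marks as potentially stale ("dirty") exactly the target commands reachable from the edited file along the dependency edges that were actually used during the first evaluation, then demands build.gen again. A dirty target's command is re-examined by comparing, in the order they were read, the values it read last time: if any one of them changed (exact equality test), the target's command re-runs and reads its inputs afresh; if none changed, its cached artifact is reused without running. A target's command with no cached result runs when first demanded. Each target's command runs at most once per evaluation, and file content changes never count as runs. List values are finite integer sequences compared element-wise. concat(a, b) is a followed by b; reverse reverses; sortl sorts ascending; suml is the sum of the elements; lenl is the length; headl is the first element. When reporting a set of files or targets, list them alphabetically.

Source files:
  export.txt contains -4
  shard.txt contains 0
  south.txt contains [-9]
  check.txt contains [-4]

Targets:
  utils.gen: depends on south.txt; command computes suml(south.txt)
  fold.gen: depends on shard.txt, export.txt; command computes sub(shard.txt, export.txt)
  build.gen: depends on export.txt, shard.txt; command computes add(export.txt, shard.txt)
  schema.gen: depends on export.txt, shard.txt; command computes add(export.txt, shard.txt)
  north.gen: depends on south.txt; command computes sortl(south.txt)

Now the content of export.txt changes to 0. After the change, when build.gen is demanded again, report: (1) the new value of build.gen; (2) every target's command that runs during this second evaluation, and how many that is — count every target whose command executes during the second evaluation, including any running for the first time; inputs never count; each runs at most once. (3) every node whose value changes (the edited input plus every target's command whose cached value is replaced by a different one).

Demanding build.gen again yields 0.
1 target commands run: build.gen.
The nodes whose values change: build.gen, export.txt.

First demand of the output computes:
  build.gen = add(-4, 0) = -4

After the edit, cleaning proceeds:
  build.gen: a read changed (export.txt -4->0) — executes, giving 0.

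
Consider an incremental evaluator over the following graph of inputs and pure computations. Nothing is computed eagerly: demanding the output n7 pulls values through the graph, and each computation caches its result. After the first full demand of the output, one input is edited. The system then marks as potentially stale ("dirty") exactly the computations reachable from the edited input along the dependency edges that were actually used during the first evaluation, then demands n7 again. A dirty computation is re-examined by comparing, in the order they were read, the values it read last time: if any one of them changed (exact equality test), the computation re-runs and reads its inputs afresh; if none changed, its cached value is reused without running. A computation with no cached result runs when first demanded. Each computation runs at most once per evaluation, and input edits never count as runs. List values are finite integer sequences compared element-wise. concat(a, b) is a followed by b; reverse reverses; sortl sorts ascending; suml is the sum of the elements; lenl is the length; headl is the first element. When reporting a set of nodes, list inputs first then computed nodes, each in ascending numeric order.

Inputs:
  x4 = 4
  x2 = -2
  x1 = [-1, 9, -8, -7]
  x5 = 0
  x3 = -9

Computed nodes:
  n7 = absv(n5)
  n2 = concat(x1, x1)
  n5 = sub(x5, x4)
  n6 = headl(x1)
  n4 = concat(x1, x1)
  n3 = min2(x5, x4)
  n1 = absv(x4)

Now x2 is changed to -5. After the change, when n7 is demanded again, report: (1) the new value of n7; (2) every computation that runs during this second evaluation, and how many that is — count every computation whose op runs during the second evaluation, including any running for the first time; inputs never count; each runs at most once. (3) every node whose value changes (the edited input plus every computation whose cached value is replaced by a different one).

n7 now evaluates to 4.
Run set: none (0 run).
Changed values: x2.
The important point: nothing the output needs ever reads x2, so the edit is invisible to it.

Initial pass — values computed on the first demand:
  n5 = sub(0, 4) = -4
  n7 = absv(-4) = 4

Second demand — change propagation:
  no demanded computation ever read x2, so the edit dirties nothing and nothing runs.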